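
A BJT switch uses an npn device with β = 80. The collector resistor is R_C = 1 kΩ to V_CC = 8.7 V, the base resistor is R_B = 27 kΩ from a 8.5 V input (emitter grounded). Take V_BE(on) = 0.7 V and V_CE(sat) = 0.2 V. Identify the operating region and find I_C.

saturation; I_C ≈ 8.5 mA

Assume active: I_B = (8.5 − 0.7)/27 = 0.289 mA, giving I_C = β·I_B = 23.1 mA.
But then V_CE = 8.7 − 23.1×1 = -14.4 V < V_CE(sat) = 0.2 V — impossible in the active region.
So the transistor is saturated. With V_CE = 0.2 V, I_C = (V_CC − 0.2)/R_C = 8.5/1 = 8.5 mA.
Check: β·I_B = 23.1 mA > I_C = 8.5 mA, confirming saturation.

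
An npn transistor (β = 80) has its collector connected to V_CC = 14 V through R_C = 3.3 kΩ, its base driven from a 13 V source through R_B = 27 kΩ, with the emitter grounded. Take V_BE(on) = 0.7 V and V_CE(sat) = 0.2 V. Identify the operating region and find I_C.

saturation; I_C ≈ 4.2 mA

Assume active: I_B = (13 − 0.7)/27 = 0.456 mA, giving I_C = β·I_B = 36.4 mA.
But then V_CE = 14 − 36.4×3.3 = -106 V < V_CE(sat) = 0.2 V — impossible in the active region.
So the transistor is saturated. With V_CE = 0.2 V, I_C = (V_CC − 0.2)/R_C = 13.8/3.3 = 4.18 mA.
Check: β·I_B = 36.4 mA > I_C = 4.18 mA, confirming saturation.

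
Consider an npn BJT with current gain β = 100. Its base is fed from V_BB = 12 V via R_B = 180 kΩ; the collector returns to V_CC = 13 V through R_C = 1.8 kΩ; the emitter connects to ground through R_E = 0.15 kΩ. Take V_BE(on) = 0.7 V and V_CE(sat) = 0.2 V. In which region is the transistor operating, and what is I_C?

Assume active. Base-emitter loop: I_B = (V_BB − V_BE)/(R_B + (β+1)R_E) = (12 − 0.7)/(180 + 101×0.15) = 0.0579 mA.
I_C = β·I_B = 100×0.0579 = 5.79 mA.
V_CE = V_CC − I_C·R_C − I_E·R_E = 13 − 5.79×1.8 − 5.85×0.15 = 1.7 V > V_CE(sat), so the active-region assumption holds.

active; I_C ≈ 5.8 mA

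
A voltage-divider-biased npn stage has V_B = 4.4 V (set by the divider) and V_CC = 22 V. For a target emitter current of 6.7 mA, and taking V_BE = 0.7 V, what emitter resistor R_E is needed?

V_E = V_B − V_BE = 4.4 − 0.7 = 3.7 V.
R_E = V_E / I_E = 3.7 / 6.7 = 0.552 kΩ.

R_E ≈ 0.55 kΩ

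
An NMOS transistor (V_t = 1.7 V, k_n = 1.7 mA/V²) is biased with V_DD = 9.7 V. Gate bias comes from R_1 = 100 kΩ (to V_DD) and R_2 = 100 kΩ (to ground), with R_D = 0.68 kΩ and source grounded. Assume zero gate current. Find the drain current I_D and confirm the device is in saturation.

V_G = V_DD·R_2/(R_1+R_2) = 9.7×100/200 = 4.85 V. With the source grounded, V_GS = V_G = 4.85 V.
Assume saturation: I_D = (k_n/2)(V_GS − V_t)² = (1.7/2)×(4.85 − 1.7)² = 0.85×3.15² = 8.43 mA.
V_DS = V_DD − I_D·R_D = 9.7 − 8.43×0.68 = 3.96 V.
Saturation requires V_DS ≥ V_GS − V_t = 3.15 V; 3.96 ≥ 3.15 ✓.

I_D ≈ 8.4 mA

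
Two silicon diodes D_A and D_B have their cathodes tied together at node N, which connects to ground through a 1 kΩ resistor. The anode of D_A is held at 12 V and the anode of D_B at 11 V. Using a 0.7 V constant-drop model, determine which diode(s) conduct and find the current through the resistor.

Assume both conduct. Then node N would need to be at both 12−0.7 = 11.3 V and 11−0.7 = 10.3 V, which is impossible.
Assume only D_A conducts: V_N = 12 − 0.7 = 11.3 V, so I_R = 11.3/1 = 11.3 mA.
Check D_B: its anode-to-cathode voltage is 11 − 11.3 = -0.3 V < 0.7 V, so it is off. The assumption is consistent.

Only D_A conducts; I_R ≈ 11 mA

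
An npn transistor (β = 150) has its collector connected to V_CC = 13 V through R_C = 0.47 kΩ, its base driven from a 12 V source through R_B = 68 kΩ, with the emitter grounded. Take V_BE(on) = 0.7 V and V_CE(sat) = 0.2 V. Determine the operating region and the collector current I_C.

Assume active. Base-emitter loop: I_B = (V_BB − V_BE)/R_B = (12 − 0.7)/68 = 0.166 mA.
I_C = β·I_B = 150×0.166 = 24.9 mA.
V_CE = V_CC − I_C·R_C = 13 − 24.9×0.47 = 1.28 V > V_CE(sat), so the active-region assumption holds.

active; I_C ≈ 25 mA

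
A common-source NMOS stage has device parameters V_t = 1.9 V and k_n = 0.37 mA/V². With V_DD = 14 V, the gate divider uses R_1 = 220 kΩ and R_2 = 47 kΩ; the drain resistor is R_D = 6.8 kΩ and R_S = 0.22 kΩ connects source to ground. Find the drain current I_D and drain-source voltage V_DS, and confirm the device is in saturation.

I_D ≈ 0.056 mA, V_DS ≈ 14 V

V_G = V_DD·R_2/(R_1+R_2) = 14×47/267 = 2.46 V.
Assume saturation: I_D = (k_n/2)(V_GS − V_t)² with V_GS = V_G − I_D·R_S = 2.46 − 0.22·I_D.
Substituting gives 0.00895·I_D² − 1.05·I_D + 0.0589 = 0, with roots I_D = 0.0564 or 117 mA.
The root I_D = 117 mA gives V_GS = -23.2 V ≤ V_t, so take I_D = 0.0564 mA.
Then V_GS = 2.45 V and V_DS = V_DD − I_D(R_D+R_S) = 14 − 0.0564×7.02 = 13.6 V.
Saturation requires V_DS ≥ V_GS − V_t = 0.552 V; 13.6 ≥ 0.552 ✓.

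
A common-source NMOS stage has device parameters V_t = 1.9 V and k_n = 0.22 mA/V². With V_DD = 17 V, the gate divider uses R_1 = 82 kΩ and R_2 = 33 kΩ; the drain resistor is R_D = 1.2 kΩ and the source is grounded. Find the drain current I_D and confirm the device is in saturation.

I_D ≈ 0.98 mA

V_G = V_DD·R_2/(R_1+R_2) = 17×33/115 = 4.88 V. With the source grounded, V_GS = V_G = 4.88 V.
Assume saturation: I_D = (k_n/2)(V_GS − V_t)² = (0.22/2)×(4.88 − 1.9)² = 0.11×2.98² = 0.976 mA.
V_DS = V_DD − I_D·R_D = 17 − 0.976×1.2 = 15.8 V.
Saturation requires V_DS ≥ V_GS − V_t = 2.98 V; 15.8 ≥ 2.98 ✓.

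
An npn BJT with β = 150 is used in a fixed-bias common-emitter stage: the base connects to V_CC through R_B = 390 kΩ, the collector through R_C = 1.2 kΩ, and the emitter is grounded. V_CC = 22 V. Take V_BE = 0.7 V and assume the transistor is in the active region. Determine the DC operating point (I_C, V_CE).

I_C ≈ 8.2 mA, V_CE ≈ 12 V

Base loop: V_CC = I_B·R_B + V_BE, so I_B = (22 − 0.7)/390 kΩ = 0.0546 mA.
In the active region I_C = β·I_B = 150 × 0.0546 = 8.19 mA.
Collector loop: V_CE = V_CC − I_C·R_C = 22 − 8.19×1.2 = 12.2 V.
Since V_CE = 12.2 V > V_CE(sat) ≈ 0.2 V, the transistor is in the active region as assumed.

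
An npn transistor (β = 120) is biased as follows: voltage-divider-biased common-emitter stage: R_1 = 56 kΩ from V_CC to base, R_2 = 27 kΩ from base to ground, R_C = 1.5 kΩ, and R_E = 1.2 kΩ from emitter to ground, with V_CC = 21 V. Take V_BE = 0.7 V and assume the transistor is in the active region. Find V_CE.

Thevenize the base divider: V_Th = V_CC·R_2/(R_1+R_2) = 21×27/83 = 6.83 V, R_Th = R_1‖R_2 = 18.2 kΩ.
Base-emitter loop: V_Th = I_B·R_Th + V_BE + (β+1)I_B·R_E, so I_B = (6.83 − 0.7) / (18.2 + 121×1.2) = 0.0375 mA.
I_C = β·I_B = 120×0.0375 = 4.5 mA, and I_E = (β+1)I_B = 4.54 mA.
V_CE = V_CC − I_C·R_C − I_E·R_E = 21 − 4.5×1.5 − 4.54×1.2 = 8.8 V.
V_CE = 8.8 V > 0.2 V confirms active-region operation.

V_CE ≈ 8.8 V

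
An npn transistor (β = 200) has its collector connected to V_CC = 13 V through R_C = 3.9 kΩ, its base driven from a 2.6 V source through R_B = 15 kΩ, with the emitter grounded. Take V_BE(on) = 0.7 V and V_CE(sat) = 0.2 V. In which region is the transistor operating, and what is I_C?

Assume active: I_B = (2.6 − 0.7)/15 = 0.127 mA, giving I_C = β·I_B = 25.3 mA.
But then V_CE = 13 − 25.3×3.9 = -85.8 V < V_CE(sat) = 0.2 V — impossible in the active region.
So the transistor is saturated. With V_CE = 0.2 V, I_C = (V_CC − 0.2)/R_C = 12.8/3.9 = 3.28 mA.
Check: β·I_B = 25.3 mA > I_C = 3.28 mA, confirming saturation.

saturation; I_C ≈ 3.3 mA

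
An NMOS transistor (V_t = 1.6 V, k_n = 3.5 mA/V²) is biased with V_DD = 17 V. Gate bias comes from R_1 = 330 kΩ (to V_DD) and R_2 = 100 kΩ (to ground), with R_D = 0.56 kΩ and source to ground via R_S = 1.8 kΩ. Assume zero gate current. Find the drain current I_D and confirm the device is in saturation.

V_G = V_DD·R_2/(R_1+R_2) = 17×100/430 = 3.95 V.
Assume saturation: I_D = (k_n/2)(V_GS − V_t)² with V_GS = V_G − I_D·R_S = 3.95 − 1.8·I_D.
Substituting gives 5.67·I_D² − 15.8·I_D + 9.69 = 0, with roots I_D = 0.907 or 1.88 mA.
The root I_D = 1.88 mA gives V_GS = 0.562 V ≤ V_t, so take I_D = 0.907 mA.
Then V_GS = 2.32 V and V_DS = V_DD − I_D(R_D+R_S) = 17 − 0.907×2.36 = 14.9 V.
Saturation requires V_DS ≥ V_GS − V_t = 0.72 V; 14.9 ≥ 0.72 ✓.

I_D ≈ 0.91 mA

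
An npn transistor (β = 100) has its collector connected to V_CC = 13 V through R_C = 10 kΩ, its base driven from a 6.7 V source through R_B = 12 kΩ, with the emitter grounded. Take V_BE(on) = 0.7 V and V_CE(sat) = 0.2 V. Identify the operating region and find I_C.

Assume active: I_B = (6.7 − 0.7)/12 = 0.5 mA, giving I_C = β·I_B = 50 mA.
But then V_CE = 13 − 50×10 = -487 V < V_CE(sat) = 0.2 V — impossible in the active region.
So the transistor is saturated. With V_CE = 0.2 V, I_C = (V_CC − 0.2)/R_C = 12.8/10 = 1.28 mA.
Check: β·I_B = 50 mA > I_C = 1.28 mA, confirming saturation.

saturation; I_C ≈ 1.3 mA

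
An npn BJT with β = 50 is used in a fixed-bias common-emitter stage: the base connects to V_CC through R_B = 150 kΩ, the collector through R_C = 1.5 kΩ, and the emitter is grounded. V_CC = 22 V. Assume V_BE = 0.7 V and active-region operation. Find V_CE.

Base loop: V_CC = I_B·R_B + V_BE, so I_B = (22 − 0.7)/150 kΩ = 0.142 mA.
In the active region I_C = β·I_B = 50 × 0.142 = 7.1 mA.
Collector loop: V_CE = V_CC − I_C·R_C = 22 − 7.1×1.5 = 11.3 V.
Since V_CE = 11.3 V > V_CE(sat) ≈ 0.2 V, the transistor is in the active region as assumed.

V_CE ≈ 11 V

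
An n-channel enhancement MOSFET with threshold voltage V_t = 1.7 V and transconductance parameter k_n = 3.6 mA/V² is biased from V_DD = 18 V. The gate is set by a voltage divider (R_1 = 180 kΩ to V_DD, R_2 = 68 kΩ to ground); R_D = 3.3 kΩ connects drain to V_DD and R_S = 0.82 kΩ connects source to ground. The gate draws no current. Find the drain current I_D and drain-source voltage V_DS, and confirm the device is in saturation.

V_G = V_DD·R_2/(R_1+R_2) = 18×68/248 = 4.94 V.
Assume saturation: I_D = (k_n/2)(V_GS − V_t)² with V_GS = V_G − I_D·R_S = 4.94 − 0.82·I_D.
Substituting gives 1.21·I_D² − 10.6·I_D + 18.8 = 0, with roots I_D = 2.51 or 6.21 mA.
The root I_D = 6.21 mA gives V_GS = -0.158 V ≤ V_t, so take I_D = 2.51 mA.
Then V_GS = 2.88 V and V_DS = V_DD − I_D(R_D+R_S) = 18 − 2.51×4.12 = 7.67 V.
Saturation requires V_DS ≥ V_GS − V_t = 1.18 V; 7.67 ≥ 1.18 ✓.

I_D ≈ 2.5 mA, V_DS ≈ 7.7 V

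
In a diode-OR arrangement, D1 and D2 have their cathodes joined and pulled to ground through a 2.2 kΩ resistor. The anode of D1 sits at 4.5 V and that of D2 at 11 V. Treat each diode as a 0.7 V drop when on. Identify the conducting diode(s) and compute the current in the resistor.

Assume both conduct. Then node N would need to be at both 4.5−0.7 = 3.8 V and 11−0.7 = 10.3 V, which is impossible.
Assume only D2 conducts: V_N = 11 − 0.7 = 10.3 V, so I_R = 10.3/2.2 = 4.68 mA.
Check D1: its anode-to-cathode voltage is 4.5 − 10.3 = -5.8 V < 0.7 V, so it is off. The assumption is consistent.

Only D2 conducts; I_R ≈ 4.7 mA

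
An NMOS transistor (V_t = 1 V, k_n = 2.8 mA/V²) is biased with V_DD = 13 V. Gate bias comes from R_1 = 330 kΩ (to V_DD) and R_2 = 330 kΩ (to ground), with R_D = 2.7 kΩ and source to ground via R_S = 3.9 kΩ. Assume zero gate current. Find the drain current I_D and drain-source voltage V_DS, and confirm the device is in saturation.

V_G = V_DD·R_2/(R_1+R_2) = 13×330/660 = 6.5 V.
Assume saturation: I_D = (k_n/2)(V_GS − V_t)² with V_GS = V_G − I_D·R_S = 6.5 − 3.9·I_D.
Substituting gives 21.3·I_D² − 61.1·I_D + 42.3 = 0, with roots I_D = 1.18 or 1.69 mA.
The root I_D = 1.69 mA gives V_GS = -0.0994 V ≤ V_t, so take I_D = 1.18 mA.
Then V_GS = 1.92 V and V_DS = V_DD − I_D(R_D+R_S) = 13 − 1.18×6.6 = 5.24 V.
Saturation requires V_DS ≥ V_GS − V_t = 0.916 V; 5.24 ≥ 0.916 ✓.

I_D ≈ 1.2 mA, V_DS ≈ 5.2 V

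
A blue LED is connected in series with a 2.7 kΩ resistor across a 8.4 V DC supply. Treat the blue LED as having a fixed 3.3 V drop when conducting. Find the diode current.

I ≈ 1.9 mA

KVL around the loop: 8.4 = V_D + I·R = 3.3 + I × 2.7 kΩ.
So I = (8.4 − 3.3) / 2.7 kΩ = 5.1 / 2.7 = 1.89 mA.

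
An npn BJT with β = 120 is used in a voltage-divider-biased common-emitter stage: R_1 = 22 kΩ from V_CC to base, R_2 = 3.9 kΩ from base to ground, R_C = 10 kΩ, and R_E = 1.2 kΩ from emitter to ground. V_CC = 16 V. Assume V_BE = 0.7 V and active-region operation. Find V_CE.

V_CE ≈ 0.52 V

Thevenize the base divider: V_Th = V_CC·R_2/(R_1+R_2) = 16×3.9/25.9 = 2.41 V, R_Th = R_1‖R_2 = 3.31 kΩ.
Base-emitter loop: V_Th = I_B·R_Th + V_BE + (β+1)I_B·R_E, so I_B = (2.41 − 0.7) / (3.31 + 121×1.2) = 0.0115 mA.
I_C = β·I_B = 120×0.0115 = 1.38 mA, and I_E = (β+1)I_B = 1.39 mA.
V_CE = V_CC − I_C·R_C − I_E·R_E = 16 − 1.38×10 − 1.39×1.2 = 0.518 V.
V_CE = 0.518 V > 0.2 V confirms active-region operation.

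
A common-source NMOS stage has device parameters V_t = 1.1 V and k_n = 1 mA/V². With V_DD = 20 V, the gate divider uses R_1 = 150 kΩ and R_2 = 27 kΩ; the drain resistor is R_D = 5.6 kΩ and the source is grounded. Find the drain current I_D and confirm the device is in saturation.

V_G = V_DD·R_2/(R_1+R_2) = 20×27/177 = 3.05 V. With the source grounded, V_GS = V_G = 3.05 V.
Assume saturation: I_D = (k_n/2)(V_GS − V_t)² = (1/2)×(3.05 − 1.1)² = 0.5×1.95² = 1.9 mA.
V_DS = V_DD − I_D·R_D = 20 − 1.9×5.6 = 9.34 V.
Saturation requires V_DS ≥ V_GS − V_t = 1.95 V; 9.34 ≥ 1.95 ✓.

I_D ≈ 1.9 mA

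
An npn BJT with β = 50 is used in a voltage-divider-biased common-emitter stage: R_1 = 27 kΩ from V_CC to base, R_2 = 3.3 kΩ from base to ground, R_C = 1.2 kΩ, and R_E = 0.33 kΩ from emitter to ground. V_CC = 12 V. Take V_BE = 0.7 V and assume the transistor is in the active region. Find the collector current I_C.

Thevenize the base divider: V_Th = V_CC·R_2/(R_1+R_2) = 12×3.3/30.3 = 1.31 V, R_Th = R_1‖R_2 = 2.94 kΩ.
Base-emitter loop: V_Th = I_B·R_Th + V_BE + (β+1)I_B·R_E, so I_B = (1.31 − 0.7) / (2.94 + 51×0.33) = 0.0307 mA.
I_C = β·I_B = 50×0.0307 = 1.53 mA, and I_E = (β+1)I_B = 1.57 mA.
V_CE = V_CC − I_C·R_C − I_E·R_E = 12 − 1.53×1.2 − 1.57×0.33 = 9.64 V.
V_CE = 9.64 V > 0.2 V confirms active-region operation.

I_C ≈ 1.5 mA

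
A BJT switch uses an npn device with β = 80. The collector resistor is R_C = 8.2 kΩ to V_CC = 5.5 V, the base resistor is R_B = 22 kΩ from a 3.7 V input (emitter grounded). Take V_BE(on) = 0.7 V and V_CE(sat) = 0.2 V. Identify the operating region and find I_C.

saturation; I_C ≈ 0.65 mA

Assume active: I_B = (3.7 − 0.7)/22 = 0.136 mA, giving I_C = β·I_B = 10.9 mA.
But then V_CE = 5.5 − 10.9×8.2 = -84 V < V_CE(sat) = 0.2 V — impossible in the active region.
So the transistor is saturated. With V_CE = 0.2 V, I_C = (V_CC − 0.2)/R_C = 5.3/8.2 = 0.646 mA.
Check: β·I_B = 10.9 mA > I_C = 0.646 mA, confirming saturation.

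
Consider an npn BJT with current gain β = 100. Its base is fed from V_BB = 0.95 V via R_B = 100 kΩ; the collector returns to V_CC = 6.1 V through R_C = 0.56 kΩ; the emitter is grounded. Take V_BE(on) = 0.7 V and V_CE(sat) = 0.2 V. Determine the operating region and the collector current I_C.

Assume active. Base-emitter loop: I_B = (V_BB − V_BE)/R_B = (0.95 − 0.7)/100 = 0.0025 mA.
I_C = β·I_B = 100×0.0025 = 0.25 mA.
V_CE = V_CC − I_C·R_C = 6.1 − 0.25×0.56 = 5.96 V > V_CE(sat), so the active-region assumption holds.

active; I_C ≈ 0.25 mA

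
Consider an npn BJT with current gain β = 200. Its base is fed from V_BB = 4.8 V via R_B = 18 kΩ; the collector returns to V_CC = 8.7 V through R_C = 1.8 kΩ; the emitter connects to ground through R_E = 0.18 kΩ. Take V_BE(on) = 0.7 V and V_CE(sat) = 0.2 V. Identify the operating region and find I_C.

saturation; I_C ≈ 4.3 mA

Assume active: I_B = (4.8 − 0.7)/(18 + 201×0.18) = 0.0757 mA, I_C = β·I_B = 15.1 mA.
Then V_CE = 8.7 − 15.1×1.8 − 15.2×0.18 = -21.3 V < 0.2 V — the active assumption fails.
Re-solve with V_CE = 0.2 V. KCL at the emitter: V_E/R_E = (V_BB−0.7−V_E)/R_B + (V_CC−0.2−V_E)/R_C, giving V_E = 0.803 V.
I_C = (V_CC − 0.2 − V_E)/R_C = (8.5 − 0.803)/1.8 = 4.28 mA.
Check: I_B = (4.1 − 0.803)/18 = 0.183 mA, and β·I_B = 36.6 mA > I_C, confirming saturation.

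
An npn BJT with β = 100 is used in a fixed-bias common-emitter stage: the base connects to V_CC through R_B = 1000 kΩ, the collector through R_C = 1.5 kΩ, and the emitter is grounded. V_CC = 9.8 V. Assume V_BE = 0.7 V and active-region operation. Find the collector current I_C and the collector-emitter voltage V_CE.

I_C ≈ 0.91 mA, V_CE ≈ 8.4 V

Base loop: V_CC = I_B·R_B + V_BE, so I_B = (9.8 − 0.7)/1000 kΩ = 0.0091 mA.
In the active region I_C = β·I_B = 100 × 0.0091 = 0.91 mA.
Collector loop: V_CE = V_CC − I_C·R_C = 9.8 − 0.91×1.5 = 8.44 V.
Since V_CE = 8.44 V > V_CE(sat) ≈ 0.2 V, the transistor is in the active region as assumed.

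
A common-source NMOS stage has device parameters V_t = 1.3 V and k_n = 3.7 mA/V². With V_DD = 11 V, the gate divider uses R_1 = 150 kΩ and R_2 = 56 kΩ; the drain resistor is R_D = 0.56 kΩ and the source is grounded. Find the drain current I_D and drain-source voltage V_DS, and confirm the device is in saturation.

I_D ≈ 5.3 mA, V_DS ≈ 8 V

V_G = V_DD·R_2/(R_1+R_2) = 11×56/206 = 2.99 V. With the source grounded, V_GS = V_G = 2.99 V.
Assume saturation: I_D = (k_n/2)(V_GS − V_t)² = (3.7/2)×(2.99 − 1.3)² = 1.85×1.69² = 5.29 mA.
V_DS = V_DD − I_D·R_D = 11 − 5.29×0.56 = 8.04 V.
Saturation requires V_DS ≥ V_GS − V_t = 1.69 V; 8.04 ≥ 1.69 ✓.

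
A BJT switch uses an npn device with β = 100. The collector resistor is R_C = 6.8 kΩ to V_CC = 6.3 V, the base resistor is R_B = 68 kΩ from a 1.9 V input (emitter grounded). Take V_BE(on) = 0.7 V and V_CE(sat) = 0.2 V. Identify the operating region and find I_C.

saturation; I_C ≈ 0.9 mA

Assume active: I_B = (1.9 − 0.7)/68 = 0.0176 mA, giving I_C = β·I_B = 1.76 mA.
But then V_CE = 6.3 − 1.76×6.8 = -5.7 V < V_CE(sat) = 0.2 V — impossible in the active region.
So the transistor is saturated. With V_CE = 0.2 V, I_C = (V_CC − 0.2)/R_C = 6.1/6.8 = 0.897 mA.
Check: β·I_B = 1.76 mA > I_C = 0.897 mA, confirming saturation.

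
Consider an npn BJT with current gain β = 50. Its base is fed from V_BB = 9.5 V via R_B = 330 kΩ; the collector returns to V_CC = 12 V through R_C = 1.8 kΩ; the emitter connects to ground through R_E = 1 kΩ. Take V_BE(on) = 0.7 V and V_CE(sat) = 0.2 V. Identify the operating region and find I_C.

active; I_C ≈ 1.2 mA

Assume active. Base-emitter loop: I_B = (V_BB − V_BE)/(R_B + (β+1)R_E) = (9.5 − 0.7)/(330 + 51×1) = 0.0231 mA.
I_C = β·I_B = 50×0.0231 = 1.15 mA.
V_CE = V_CC − I_C·R_C − I_E·R_E = 12 − 1.15×1.8 − 1.18×1 = 8.74 V > V_CE(sat), so the active-region assumption holds.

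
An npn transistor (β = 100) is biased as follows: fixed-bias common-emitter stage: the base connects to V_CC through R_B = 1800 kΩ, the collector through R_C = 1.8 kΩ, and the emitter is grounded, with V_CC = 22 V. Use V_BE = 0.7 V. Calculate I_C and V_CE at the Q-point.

Base loop: V_CC = I_B·R_B + V_BE, so I_B = (22 − 0.7)/1800 kΩ = 0.0118 mA.
In the active region I_C = β·I_B = 100 × 0.0118 = 1.18 mA.
Collector loop: V_CE = V_CC − I_C·R_C = 22 − 1.18×1.8 = 19.9 V.
Since V_CE = 19.9 V > V_CE(sat) ≈ 0.2 V, the transistor is in the active region as assumed.

I_C ≈ 1.2 mA, V_CE ≈ 20 V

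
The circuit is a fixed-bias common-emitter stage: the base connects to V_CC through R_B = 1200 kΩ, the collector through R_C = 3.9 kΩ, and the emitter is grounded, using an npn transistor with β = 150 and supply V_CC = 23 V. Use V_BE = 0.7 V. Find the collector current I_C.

Base loop: V_CC = I_B·R_B + V_BE, so I_B = (23 − 0.7)/1200 kΩ = 0.0186 mA.
In the active region I_C = β·I_B = 150 × 0.0186 = 2.79 mA.
Collector loop: V_CE = V_CC − I_C·R_C = 23 − 2.79×3.9 = 12.1 V.
Since V_CE = 12.1 V > V_CE(sat) ≈ 0.2 V, the transistor is in the active region as assumed.

I_C ≈ 2.8 mA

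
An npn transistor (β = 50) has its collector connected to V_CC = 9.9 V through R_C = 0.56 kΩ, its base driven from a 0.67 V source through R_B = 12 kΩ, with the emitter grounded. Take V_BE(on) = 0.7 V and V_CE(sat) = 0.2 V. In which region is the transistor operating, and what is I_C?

V_BB = 0.67 V ≤ V_BE(on) = 0.7 V, so the base-emitter junction is not forward biased.
The transistor is in cutoff: I_B = I_C = 0.

cutoff; I_C ≈ 0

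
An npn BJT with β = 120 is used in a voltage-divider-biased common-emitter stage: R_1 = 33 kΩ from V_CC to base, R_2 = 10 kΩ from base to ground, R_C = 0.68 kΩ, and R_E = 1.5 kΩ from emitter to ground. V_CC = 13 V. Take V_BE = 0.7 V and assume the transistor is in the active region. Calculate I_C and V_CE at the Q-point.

I_C ≈ 1.5 mA, V_CE ≈ 9.8 V

Thevenize the base divider: V_Th = V_CC·R_2/(R_1+R_2) = 13×10/43 = 3.02 V, R_Th = R_1‖R_2 = 7.67 kΩ.
Base-emitter loop: V_Th = I_B·R_Th + V_BE + (β+1)I_B·R_E, so I_B = (3.02 − 0.7) / (7.67 + 121×1.5) = 0.0123 mA.
I_C = β·I_B = 120×0.0123 = 1.47 mA, and I_E = (β+1)I_B = 1.49 mA.
V_CE = V_CC − I_C·R_C − I_E·R_E = 13 − 1.47×0.68 − 1.49×1.5 = 9.77 V.
V_CE = 9.77 V > 0.2 V confirms active-region operation.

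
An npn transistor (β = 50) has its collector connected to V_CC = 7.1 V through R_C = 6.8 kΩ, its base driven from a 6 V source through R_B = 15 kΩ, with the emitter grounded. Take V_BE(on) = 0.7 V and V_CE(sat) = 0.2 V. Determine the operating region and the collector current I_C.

Assume active: I_B = (6 − 0.7)/15 = 0.353 mA, giving I_C = β·I_B = 17.7 mA.
But then V_CE = 7.1 − 17.7×6.8 = -113 V < V_CE(sat) = 0.2 V — impossible in the active region.
So the transistor is saturated. With V_CE = 0.2 V, I_C = (V_CC − 0.2)/R_C = 6.9/6.8 = 1.01 mA.
Check: β·I_B = 17.7 mA > I_C = 1.01 mA, confirming saturation.

saturation; I_C ≈ 1 mA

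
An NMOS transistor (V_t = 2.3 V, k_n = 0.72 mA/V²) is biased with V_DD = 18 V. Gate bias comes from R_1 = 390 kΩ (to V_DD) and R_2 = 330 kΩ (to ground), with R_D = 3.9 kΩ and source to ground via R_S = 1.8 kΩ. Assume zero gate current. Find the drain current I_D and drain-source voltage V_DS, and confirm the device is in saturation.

V_G = V_DD·R_2/(R_1+R_2) = 18×330/720 = 8.25 V.
Assume saturation: I_D = (k_n/2)(V_GS − V_t)² with V_GS = V_G − I_D·R_S = 8.25 − 1.8·I_D.
Substituting gives 1.17·I_D² − 8.71·I_D + 12.7 = 0, with roots I_D = 2 or 5.47 mA.
The root I_D = 5.47 mA gives V_GS = -1.6 V ≤ V_t, so take I_D = 2 mA.
Then V_GS = 4.66 V and V_DS = V_DD − I_D(R_D+R_S) = 18 − 2×5.7 = 6.62 V.
Saturation requires V_DS ≥ V_GS − V_t = 2.36 V; 6.62 ≥ 2.36 ✓.

I_D ≈ 2 mA, V_DS ≈ 6.6 V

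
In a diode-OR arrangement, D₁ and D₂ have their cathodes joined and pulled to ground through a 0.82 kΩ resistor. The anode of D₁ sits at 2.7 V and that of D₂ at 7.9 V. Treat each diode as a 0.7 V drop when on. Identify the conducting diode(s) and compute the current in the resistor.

Assume both conduct. Then node N would need to be at both 2.7−0.7 = 2 V and 7.9−0.7 = 7.2 V, which is impossible.
Assume only D₂ conducts: V_N = 7.9 − 0.7 = 7.2 V, so I_R = 7.2/0.82 = 8.78 mA.
Check D₁: its anode-to-cathode voltage is 2.7 − 7.2 = -4.5 V < 0.7 V, so it is off. The assumption is consistent.

Only D₂ conducts; I_R ≈ 8.8 mA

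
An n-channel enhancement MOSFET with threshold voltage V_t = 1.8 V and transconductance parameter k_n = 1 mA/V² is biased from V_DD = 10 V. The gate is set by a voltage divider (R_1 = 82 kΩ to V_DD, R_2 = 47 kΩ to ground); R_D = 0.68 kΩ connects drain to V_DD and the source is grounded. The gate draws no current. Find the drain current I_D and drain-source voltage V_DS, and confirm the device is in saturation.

V_G = V_DD·R_2/(R_1+R_2) = 10×47/129 = 3.64 V. With the source grounded, V_GS = V_G = 3.64 V.
Assume saturation: I_D = (k_n/2)(V_GS − V_t)² = (1/2)×(3.64 − 1.8)² = 0.5×1.84² = 1.7 mA.
V_DS = V_DD − I_D·R_D = 10 − 1.7×0.68 = 8.84 V.
Saturation requires V_DS ≥ V_GS − V_t = 1.84 V; 8.84 ≥ 1.84 ✓.

I_D ≈ 1.7 mA, V_DS ≈ 8.8 V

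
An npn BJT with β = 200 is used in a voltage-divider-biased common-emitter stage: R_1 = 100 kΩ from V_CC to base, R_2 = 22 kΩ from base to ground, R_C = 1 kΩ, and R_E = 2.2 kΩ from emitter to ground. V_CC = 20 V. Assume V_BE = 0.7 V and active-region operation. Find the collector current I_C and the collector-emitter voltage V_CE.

I_C ≈ 1.3 mA, V_CE ≈ 16 V

Thevenize the base divider: V_Th = V_CC·R_2/(R_1+R_2) = 20×22/122 = 3.61 V, R_Th = R_1‖R_2 = 18 kΩ.
Base-emitter loop: V_Th = I_B·R_Th + V_BE + (β+1)I_B·R_E, so I_B = (3.61 − 0.7) / (18 + 201×2.2) = 0.00632 mA.
I_C = β·I_B = 200×0.00632 = 1.26 mA, and I_E = (β+1)I_B = 1.27 mA.
V_CE = V_CC − I_C·R_C − I_E·R_E = 20 − 1.26×1 − 1.27×2.2 = 15.9 V.
V_CE = 15.9 V > 0.2 V confirms active-region operation.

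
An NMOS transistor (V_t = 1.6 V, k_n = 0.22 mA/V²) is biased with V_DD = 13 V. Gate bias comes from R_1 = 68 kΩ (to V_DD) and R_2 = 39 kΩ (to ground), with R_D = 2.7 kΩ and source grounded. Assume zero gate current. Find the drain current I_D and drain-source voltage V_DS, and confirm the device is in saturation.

I_D ≈ 1.1 mA, V_DS ≈ 10 V

V_G = V_DD·R_2/(R_1+R_2) = 13×39/107 = 4.74 V. With the source grounded, V_GS = V_G = 4.74 V.
Assume saturation: I_D = (k_n/2)(V_GS − V_t)² = (0.22/2)×(4.74 − 1.6)² = 0.11×3.14² = 1.08 mA.
V_DS = V_DD − I_D·R_D = 13 − 1.08×2.7 = 10.1 V.
Saturation requires V_DS ≥ V_GS − V_t = 3.14 V; 10.1 ≥ 3.14 ✓.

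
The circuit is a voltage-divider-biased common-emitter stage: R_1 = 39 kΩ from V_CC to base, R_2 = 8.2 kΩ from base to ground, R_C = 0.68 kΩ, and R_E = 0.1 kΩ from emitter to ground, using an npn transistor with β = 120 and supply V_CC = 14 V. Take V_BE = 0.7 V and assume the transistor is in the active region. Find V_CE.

Thevenize the base divider: V_Th = V_CC·R_2/(R_1+R_2) = 14×8.2/47.2 = 2.43 V, R_Th = R_1‖R_2 = 6.78 kΩ.
Base-emitter loop: V_Th = I_B·R_Th + V_BE + (β+1)I_B·R_E, so I_B = (2.43 − 0.7) / (6.78 + 121×0.1) = 0.0918 mA.
I_C = β·I_B = 120×0.0918 = 11 mA, and I_E = (β+1)I_B = 11.1 mA.
V_CE = V_CC − I_C·R_C − I_E·R_E = 14 − 11×0.68 − 11.1×0.1 = 5.4 V.
V_CE = 5.4 V > 0.2 V confirms active-region operation.

V_CE ≈ 5.4 V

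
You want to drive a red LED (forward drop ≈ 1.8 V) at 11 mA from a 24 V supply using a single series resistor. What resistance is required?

R ≈ 2 kΩ

The resistor drops V_S − V_D = 24 − 1.8 = 22.2 V at 11 mA.
R = 22.2 V / 11 mA = 2.02 kΩ.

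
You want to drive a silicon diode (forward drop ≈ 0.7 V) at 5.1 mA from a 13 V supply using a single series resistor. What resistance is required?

The resistor drops V_S − V_D = 13 − 0.7 = 12.3 V at 5.1 mA.
R = 12.3 V / 5.1 mA = 2.41 kΩ.

R ≈ 2.4 kΩ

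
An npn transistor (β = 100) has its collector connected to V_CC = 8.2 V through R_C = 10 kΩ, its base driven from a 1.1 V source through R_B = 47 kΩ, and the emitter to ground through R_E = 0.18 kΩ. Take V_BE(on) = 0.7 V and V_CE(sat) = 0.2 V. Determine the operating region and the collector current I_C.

active; I_C ≈ 0.61 mA

Assume active. Base-emitter loop: I_B = (V_BB − V_BE)/(R_B + (β+1)R_E) = (1.1 − 0.7)/(47 + 101×0.18) = 0.00614 mA.
I_C = β·I_B = 100×0.00614 = 0.614 mA.
V_CE = V_CC − I_C·R_C − I_E·R_E = 8.2 − 0.614×10 − 0.62×0.18 = 1.95 V > V_CE(sat), so the active-region assumption holds.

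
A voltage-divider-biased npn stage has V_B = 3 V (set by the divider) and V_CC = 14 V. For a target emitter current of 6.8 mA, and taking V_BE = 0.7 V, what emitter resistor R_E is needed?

V_E = V_B − V_BE = 3 − 0.7 = 2.3 V.
R_E = V_E / I_E = 2.3 / 6.8 = 0.338 kΩ.

R_E ≈ 0.34 kΩ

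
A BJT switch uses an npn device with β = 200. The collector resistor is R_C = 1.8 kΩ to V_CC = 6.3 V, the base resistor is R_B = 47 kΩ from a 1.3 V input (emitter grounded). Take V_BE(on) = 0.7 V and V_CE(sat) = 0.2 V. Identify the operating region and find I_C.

active; I_C ≈ 2.6 mA

Assume active. Base-emitter loop: I_B = (V_BB − V_BE)/R_B = (1.3 − 0.7)/47 = 0.0128 mA.
I_C = β·I_B = 200×0.0128 = 2.55 mA.
V_CE = V_CC − I_C·R_C = 6.3 − 2.55×1.8 = 1.7 V > V_CE(sat), so the active-region assumption holds.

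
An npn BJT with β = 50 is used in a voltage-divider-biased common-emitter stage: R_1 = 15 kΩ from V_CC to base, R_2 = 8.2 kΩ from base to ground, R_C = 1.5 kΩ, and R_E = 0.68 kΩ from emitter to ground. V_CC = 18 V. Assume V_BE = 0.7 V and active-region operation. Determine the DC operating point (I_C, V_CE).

Thevenize the base divider: V_Th = V_CC·R_2/(R_1+R_2) = 18×8.2/23.2 = 6.36 V, R_Th = R_1‖R_2 = 5.3 kΩ.
Base-emitter loop: V_Th = I_B·R_Th + V_BE + (β+1)I_B·R_E, so I_B = (6.36 − 0.7) / (5.3 + 51×0.68) = 0.142 mA.
I_C = β·I_B = 50×0.142 = 7.08 mA, and I_E = (β+1)I_B = 7.22 mA.
V_CE = V_CC − I_C·R_C − I_E·R_E = 18 − 7.08×1.5 − 7.22×0.68 = 2.47 V.
V_CE = 2.47 V > 0.2 V confirms active-region operation.

I_C ≈ 7.1 mA, V_CE ≈ 2.5 V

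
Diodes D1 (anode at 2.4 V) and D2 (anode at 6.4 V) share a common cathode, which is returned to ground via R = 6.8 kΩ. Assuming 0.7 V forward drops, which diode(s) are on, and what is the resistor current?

Only D2 conducts; I_R ≈ 0.84 mA

Assume both conduct. Then node N would need to be at both 2.4−0.7 = 1.7 V and 6.4−0.7 = 5.7 V, which is impossible.
Assume only D2 conducts: V_N = 6.4 − 0.7 = 5.7 V, so I_R = 5.7/6.8 = 0.838 mA.
Check D1: its anode-to-cathode voltage is 2.4 − 5.7 = -3.3 V < 0.7 V, so it is off. The assumption is consistent.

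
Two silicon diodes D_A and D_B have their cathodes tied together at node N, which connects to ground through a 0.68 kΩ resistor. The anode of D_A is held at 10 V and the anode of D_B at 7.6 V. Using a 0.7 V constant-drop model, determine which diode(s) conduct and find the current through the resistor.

Assume both conduct. Then node N would need to be at both 10−0.7 = 9.3 V and 7.6−0.7 = 6.9 V, which is impossible.
Assume only D_A conducts: V_N = 10 − 0.7 = 9.3 V, so I_R = 9.3/0.68 = 13.7 mA.
Check D_B: its anode-to-cathode voltage is 7.6 − 9.3 = -1.7 V < 0.7 V, so it is off. The assumption is consistent.

Only D_A conducts; I_R ≈ 14 mA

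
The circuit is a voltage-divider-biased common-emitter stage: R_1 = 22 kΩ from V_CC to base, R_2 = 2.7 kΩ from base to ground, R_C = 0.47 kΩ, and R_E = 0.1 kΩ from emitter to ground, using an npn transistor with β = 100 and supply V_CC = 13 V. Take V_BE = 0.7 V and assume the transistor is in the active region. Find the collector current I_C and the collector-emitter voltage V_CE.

I_C ≈ 5.8 mA, V_CE ≈ 9.7 V

Thevenize the base divider: V_Th = V_CC·R_2/(R_1+R_2) = 13×2.7/24.7 = 1.42 V, R_Th = R_1‖R_2 = 2.4 kΩ.
Base-emitter loop: V_Th = I_B·R_Th + V_BE + (β+1)I_B·R_E, so I_B = (1.42 − 0.7) / (2.4 + 101×0.1) = 0.0577 mA.
I_C = β·I_B = 100×0.0577 = 5.77 mA, and I_E = (β+1)I_B = 5.82 mA.
V_CE = V_CC − I_C·R_C − I_E·R_E = 13 − 5.77×0.47 − 5.82×0.1 = 9.71 V.
V_CE = 9.71 V > 0.2 V confirms active-region operation.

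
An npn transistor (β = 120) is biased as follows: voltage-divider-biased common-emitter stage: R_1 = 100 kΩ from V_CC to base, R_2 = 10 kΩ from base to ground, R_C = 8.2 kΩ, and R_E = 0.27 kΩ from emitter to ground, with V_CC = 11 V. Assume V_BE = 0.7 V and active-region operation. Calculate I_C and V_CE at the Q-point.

Thevenize the base divider: V_Th = V_CC·R_2/(R_1+R_2) = 11×10/110 = 1 V, R_Th = R_1‖R_2 = 9.09 kΩ.
Base-emitter loop: V_Th = I_B·R_Th + V_BE + (β+1)I_B·R_E, so I_B = (1 − 0.7) / (9.09 + 121×0.27) = 0.00718 mA.
I_C = β·I_B = 120×0.00718 = 0.862 mA, and I_E = (β+1)I_B = 0.869 mA.
V_CE = V_CC − I_C·R_C − I_E·R_E = 11 − 0.862×8.2 − 0.869×0.27 = 3.7 V.
V_CE = 3.7 V > 0.2 V confirms active-region operation.

I_C ≈ 0.86 mA, V_CE ≈ 3.7 V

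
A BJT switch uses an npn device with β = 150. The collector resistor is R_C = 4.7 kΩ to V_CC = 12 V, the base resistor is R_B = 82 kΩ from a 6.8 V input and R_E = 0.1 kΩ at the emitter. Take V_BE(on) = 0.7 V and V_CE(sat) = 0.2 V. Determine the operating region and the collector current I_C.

saturation; I_C ≈ 2.5 mA

Assume active: I_B = (6.8 − 0.7)/(82 + 151×0.1) = 0.0628 mA, I_C = β·I_B = 9.42 mA.
Then V_CE = 12 − 9.42×4.7 − 9.49×0.1 = -33.2 V < 0.2 V — the active assumption fails.
Re-solve with V_CE = 0.2 V. KCL at the emitter: V_E/R_E = (V_BB−0.7−V_E)/R_B + (V_CC−0.2−V_E)/R_C, giving V_E = 0.253 V.
I_C = (V_CC − 0.2 − V_E)/R_C = (11.8 − 0.253)/4.7 = 2.46 mA.
Check: I_B = (6.1 − 0.253)/82 = 0.0713 mA, and β·I_B = 10.7 mA > I_C, confirming saturation.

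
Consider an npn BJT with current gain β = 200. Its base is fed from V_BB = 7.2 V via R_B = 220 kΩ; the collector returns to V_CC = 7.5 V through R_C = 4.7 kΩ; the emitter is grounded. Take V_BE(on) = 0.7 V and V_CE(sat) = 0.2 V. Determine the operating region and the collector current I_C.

saturation; I_C ≈ 1.6 mA

Assume active: I_B = (7.2 − 0.7)/220 = 0.0295 mA, giving I_C = β·I_B = 5.91 mA.
But then V_CE = 7.5 − 5.91×4.7 = -20.3 V < V_CE(sat) = 0.2 V — impossible in the active region.
So the transistor is saturated. With V_CE = 0.2 V, I_C = (V_CC − 0.2)/R_C = 7.3/4.7 = 1.55 mA.
Check: β·I_B = 5.91 mA > I_C = 1.55 mA, confirming saturation.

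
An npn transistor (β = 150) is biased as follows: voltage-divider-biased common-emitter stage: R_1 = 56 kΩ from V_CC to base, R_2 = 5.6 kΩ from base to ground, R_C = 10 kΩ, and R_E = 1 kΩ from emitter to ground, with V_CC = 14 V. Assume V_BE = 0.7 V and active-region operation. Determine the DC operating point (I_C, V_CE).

Thevenize the base divider: V_Th = V_CC·R_2/(R_1+R_2) = 14×5.6/61.6 = 1.27 V, R_Th = R_1‖R_2 = 5.09 kΩ.
Base-emitter loop: V_Th = I_B·R_Th + V_BE + (β+1)I_B·R_E, so I_B = (1.27 − 0.7) / (5.09 + 151×1) = 0.00367 mA.
I_C = β·I_B = 150×0.00367 = 0.55 mA, and I_E = (β+1)I_B = 0.554 mA.
V_CE = V_CC − I_C·R_C − I_E·R_E = 14 − 0.55×10 − 0.554×1 = 7.94 V.
V_CE = 7.94 V > 0.2 V confirms active-region operation.

I_C ≈ 0.55 mA, V_CE ≈ 7.9 V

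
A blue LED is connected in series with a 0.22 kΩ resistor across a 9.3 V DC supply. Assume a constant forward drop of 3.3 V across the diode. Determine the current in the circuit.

I ≈ 27 mA

KVL around the loop: 9.3 = V_D + I·R = 3.3 + I × 0.22 kΩ.
So I = (9.3 − 3.3) / 0.22 kΩ = 6 / 0.22 = 27.3 mA.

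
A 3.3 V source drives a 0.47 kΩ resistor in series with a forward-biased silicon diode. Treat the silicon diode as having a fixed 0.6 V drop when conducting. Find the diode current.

I ≈ 5.7 mA

KVL around the loop: 3.3 = V_D + I·R = 0.6 + I × 0.47 kΩ.
So I = (3.3 − 0.6) / 0.47 kΩ = 2.7 / 0.47 = 5.74 mA.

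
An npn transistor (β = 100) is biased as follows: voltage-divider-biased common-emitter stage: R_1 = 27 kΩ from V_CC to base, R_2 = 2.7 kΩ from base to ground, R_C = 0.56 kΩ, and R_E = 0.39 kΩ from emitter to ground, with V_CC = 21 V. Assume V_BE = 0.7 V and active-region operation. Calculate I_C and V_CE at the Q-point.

Thevenize the base divider: V_Th = V_CC·R_2/(R_1+R_2) = 21×2.7/29.7 = 1.91 V, R_Th = R_1‖R_2 = 2.45 kΩ.
Base-emitter loop: V_Th = I_B·R_Th + V_BE + (β+1)I_B·R_E, so I_B = (1.91 − 0.7) / (2.45 + 101×0.39) = 0.0289 mA.
I_C = β·I_B = 100×0.0289 = 2.89 mA, and I_E = (β+1)I_B = 2.92 mA.
V_CE = V_CC − I_C·R_C − I_E·R_E = 21 − 2.89×0.56 − 2.92×0.39 = 18.2 V.
V_CE = 18.2 V > 0.2 V confirms active-region operation.

I_C ≈ 2.9 mA, V_CE ≈ 18 V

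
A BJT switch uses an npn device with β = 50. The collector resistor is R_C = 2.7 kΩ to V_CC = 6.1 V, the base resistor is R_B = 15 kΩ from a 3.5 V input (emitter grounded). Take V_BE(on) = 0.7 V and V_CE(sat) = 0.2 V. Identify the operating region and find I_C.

saturation; I_C ≈ 2.2 mA

Assume active: I_B = (3.5 − 0.7)/15 = 0.187 mA, giving I_C = β·I_B = 9.33 mA.
But then V_CE = 6.1 − 9.33×2.7 = -19.1 V < V_CE(sat) = 0.2 V — impossible in the active region.
So the transistor is saturated. With V_CE = 0.2 V, I_C = (V_CC − 0.2)/R_C = 5.9/2.7 = 2.19 mA.
Check: β·I_B = 9.33 mA > I_C = 2.19 mA, confirming saturation.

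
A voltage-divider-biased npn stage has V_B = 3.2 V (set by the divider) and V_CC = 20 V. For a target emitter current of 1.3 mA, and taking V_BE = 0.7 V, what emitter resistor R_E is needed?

V_E = V_B − V_BE = 3.2 − 0.7 = 2.5 V.
R_E = V_E / I_E = 2.5 / 1.3 = 1.92 kΩ.

R_E ≈ 1.9 kΩ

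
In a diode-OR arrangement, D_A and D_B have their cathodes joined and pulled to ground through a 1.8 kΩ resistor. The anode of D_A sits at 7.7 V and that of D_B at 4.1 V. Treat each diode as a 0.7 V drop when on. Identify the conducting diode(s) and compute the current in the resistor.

Assume both conduct. Then node N would need to be at both 7.7−0.7 = 7 V and 4.1−0.7 = 3.4 V, which is impossible.
Assume only D_A conducts: V_N = 7.7 − 0.7 = 7 V, so I_R = 7/1.8 = 3.89 mA.
Check D_B: its anode-to-cathode voltage is 4.1 − 7 = -2.9 V < 0.7 V, so it is off. The assumption is consistent.

Only D_A conducts; I_R ≈ 3.9 mA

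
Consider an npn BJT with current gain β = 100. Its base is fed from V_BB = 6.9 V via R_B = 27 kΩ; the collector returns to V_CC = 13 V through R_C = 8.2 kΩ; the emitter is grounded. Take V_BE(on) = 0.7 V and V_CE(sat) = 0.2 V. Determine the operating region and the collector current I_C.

saturation; I_C ≈ 1.6 mA

Assume active: I_B = (6.9 − 0.7)/27 = 0.23 mA, giving I_C = β·I_B = 23 mA.
But then V_CE = 13 − 23×8.2 = -175 V < V_CE(sat) = 0.2 V — impossible in the active region.
So the transistor is saturated. With V_CE = 0.2 V, I_C = (V_CC − 0.2)/R_C = 12.8/8.2 = 1.56 mA.
Check: β·I_B = 23 mA > I_C = 1.56 mA, confirming saturation.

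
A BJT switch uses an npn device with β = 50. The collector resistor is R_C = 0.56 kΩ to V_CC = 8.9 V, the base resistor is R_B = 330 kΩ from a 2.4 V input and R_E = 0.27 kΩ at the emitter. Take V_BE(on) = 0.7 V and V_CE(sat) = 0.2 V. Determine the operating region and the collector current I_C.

active; I_C ≈ 0.25 mA

Assume active. Base-emitter loop: I_B = (V_BB − V_BE)/(R_B + (β+1)R_E) = (2.4 − 0.7)/(330 + 51×0.27) = 0.00495 mA.
I_C = β·I_B = 50×0.00495 = 0.247 mA.
V_CE = V_CC − I_C·R_C − I_E·R_E = 8.9 − 0.247×0.56 − 0.252×0.27 = 8.69 V > V_CE(sat), so the active-region assumption holds.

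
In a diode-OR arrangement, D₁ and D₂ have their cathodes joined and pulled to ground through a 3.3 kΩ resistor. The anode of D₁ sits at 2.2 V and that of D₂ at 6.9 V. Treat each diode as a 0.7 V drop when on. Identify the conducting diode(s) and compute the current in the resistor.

Only D₂ conducts; I_R ≈ 1.9 mA

Assume both conduct. Then node N would need to be at both 2.2−0.7 = 1.5 V and 6.9−0.7 = 6.2 V, which is impossible.
Assume only D₂ conducts: V_N = 6.9 − 0.7 = 6.2 V, so I_R = 6.2/3.3 = 1.88 mA.
Check D₁: its anode-to-cathode voltage is 2.2 − 6.2 = -4 V < 0.7 V, so it is off. The assumption is consistent.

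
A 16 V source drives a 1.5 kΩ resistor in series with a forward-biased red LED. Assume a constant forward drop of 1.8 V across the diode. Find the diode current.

I ≈ 9.5 mA

KVL around the loop: 16 = V_D + I·R = 1.8 + I × 1.5 kΩ.
So I = (16 − 1.8) / 1.5 kΩ = 14.2 / 1.5 = 9.47 mA.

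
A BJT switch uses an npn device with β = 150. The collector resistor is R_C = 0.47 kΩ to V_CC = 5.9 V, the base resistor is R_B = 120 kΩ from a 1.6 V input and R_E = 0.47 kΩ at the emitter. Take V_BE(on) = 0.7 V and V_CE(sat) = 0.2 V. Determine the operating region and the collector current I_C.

Assume active. Base-emitter loop: I_B = (V_BB − V_BE)/(R_B + (β+1)R_E) = (1.6 − 0.7)/(120 + 151×0.47) = 0.00471 mA.
I_C = β·I_B = 150×0.00471 = 0.707 mA.
V_CE = V_CC − I_C·R_C − I_E·R_E = 5.9 − 0.707×0.47 − 0.712×0.47 = 5.23 V > V_CE(sat), so the active-region assumption holds.

active; I_C ≈ 0.71 mA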